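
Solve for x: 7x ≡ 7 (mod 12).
x ≡ 1 (mod 12)

gcd(7, 12) = 1, which divides 7, so solutions exist.
Find 7^(-1) mod 12 by the extended Euclidean algorithm:
12 = 1 × 7 + 5  ⟹  5 = (1)·12 + (-1)·7
7 = 1 × 5 + 2  ⟹  2 = (-1)·12 + (2)·7
5 = 2 × 2 + 1  ⟹  1 = (3)·12 + (-5)·7
So (-5)·7 ≡ 1 (mod 12), i.e. 7^(-1) ≡ -5 ≡ 7 (mod 12).
x ≡ 7 × 7 = 49 ≡ 1 (mod 12).
Check: 7 × 1 = 7 ≡ 7 (mod 12).
Unique solution: x ≡ 1 (mod 12)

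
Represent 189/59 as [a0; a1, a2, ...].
[3; 4, 1, 11]

Euclidean algorithm steps:
189 = 3 × 59 + 12
59 = 4 × 12 + 11
12 = 1 × 11 + 1
11 = 11 × 1 + 0
Continued fraction: [3; 4, 1, 11]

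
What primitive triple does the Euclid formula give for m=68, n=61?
(903, 8296, 8345)

Euclid's formula: a = m² - n², b = 2mn, c = m² + n²
m = 68, n = 61
a = 68² - 61² = 4624 - 3721 = 903
b = 2 × 68 × 61 = 8296
c = 68² + 61² = 4624 + 3721 = 8345
Verification: 903² + 8296² = 815409 + 68823616 = 69639025 = 8345² ✓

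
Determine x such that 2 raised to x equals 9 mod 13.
8

Baby-step giant-step with step n = ⌈√13⌉ = 4.
Baby steps 2^j mod 13 (j:value) for j=0..3: 0:1, 1:2, 2:4, 3:8.
Giant-step multiplier: 2^(-4) ≡ 2^(12-4) = 2^8 ≡ 9 (mod 13).
Giant steps γ_i = 9·9^i mod 13: γ_0=9, γ_1=3, γ_2=1 (in table at j=0).
x = i·n + j = 2·4 + 0 = 8.
Check: 2^8 ≡ 9 (mod 13).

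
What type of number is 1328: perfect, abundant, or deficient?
deficient

Proper divisors of 1328: sum = 1 + 2 + 4 + 8 + 16 + 83 + 166 + 332 + 664 = 1276
Since 1276 < 1328, 1328 is deficient.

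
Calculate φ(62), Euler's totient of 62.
30

62 = 2 × 31
φ(n) = n × ∏(1 - 1/p) for each prime p dividing n
φ(62) = 62 × (1 - 1/2) × (1 - 1/31) = 30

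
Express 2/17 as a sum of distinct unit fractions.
1/9 + 1/153

Greedy algorithm:
2/17: ceiling(17/2) = 9, use 1/9
1/153: ceiling(153/1) = 153, use 1/153
Result: 2/17 = 1/9 + 1/153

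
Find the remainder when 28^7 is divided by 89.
30

Repeated squaring. Binary of 7 = 111.
28^1 ≡ 28 (mod 89); 28^2 ≡ 72 (mod 89); 28^4 ≡ 22 (mod 89)
28^7 = 28^1 × 28^2 × 28^4 ≡ 30 (mod 89)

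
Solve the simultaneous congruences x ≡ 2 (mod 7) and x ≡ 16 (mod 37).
16

Using Chinese Remainder Theorem:
M = 7 × 37 = 259
M1 = 37, M2 = 7
y1 = 37^(-1) mod 7 = 4
y2 = 7^(-1) mod 37 = 16
x = (2×37×4 + 16×7×16) mod 259 = 16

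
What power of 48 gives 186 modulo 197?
131

Baby-step giant-step with step n = ⌈√197⌉ = 15.
Baby steps 48^j mod 197 (j:value) for j=0..14: 0:1, 1:48, 2:137, 3:75, 4:54, 5:31, 6:109, 7:110, 8:158, 9:98, 10:173, 11:30, 12:61, 13:170, 14:83.
Giant-step multiplier: 48^(-15) ≡ 48^(196-15) = 48^181 ≡ 103 (mod 197).
Giant steps γ_i = 186·103^i mod 197: γ_0=186, γ_1=49, γ_2=122, γ_3=155, γ_4=8, γ_5=36, γ_6=162, γ_7=138, γ_8=30 (in table at j=11).
x = i·n + j = 8·15 + 11 = 131.
Check: 48^131 ≡ 186 (mod 197).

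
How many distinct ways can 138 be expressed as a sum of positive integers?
12292341831

p(n) counts ways to write n as a sum of positive integers (order ignored).
Euler's pentagonal recurrence: p(k) = p(k-1) + p(k-2) - p(k-5) - p(k-7) + p(k-12) + p(k-15) - ... (offsets j(3j∓1)/2, signs ++--, p(0)=1, p(<0)=0).
DP table for k = 0..137: p(0)=1, p(1)=1, p(2)=2, p(3)=3, p(4)=5, p(5)=7, p(6)=11, p(7)=15, p(8)=22, p(9)=30, p(10)=42, p(11)=56, p(12)=77, p(13)=101, p(14)=135, p(15)=176, p(16)=231, p(17)=297, p(18)=385, p(19)=490, p(20)=627, p(21)=792, p(22)=1002, p(23)=1255, p(24)=1575, p(25)=1958, p(26)=2436, p(27)=3010, p(28)=3718, p(29)=4565, p(30)=5604, p(31)=6842, p(32)=8349, p(33)=10143, p(34)=12310, p(35)=14883, p(36)=17977, p(37)=21637, p(38)=26015, p(39)=31185, p(40)=37338, p(41)=44583, p(42)=53174, p(43)=63261, p(44)=75175, p(45)=89134, p(46)=105558, p(47)=124754, p(48)=147273, p(49)=173525, p(50)=204226, p(51)=239943, p(52)=281589, p(53)=329931, p(54)=386155, p(55)=451276, p(56)=526823, p(57)=614154, p(58)=715220, p(59)=831820, p(60)=966467, p(61)=1121505, p(62)=1300156, p(63)=1505499, p(64)=1741630, p(65)=2012558, p(66)=2323520, p(67)=2679689, p(68)=3087735, p(69)=3554345, p(70)=4087968, p(71)=4697205, p(72)=5392783, p(73)=6185689, p(74)=7089500, p(75)=8118264, p(76)=9289091, p(77)=10619863, p(78)=12132164, p(79)=13848650, p(80)=15796476, p(81)=18004327, p(82)=20506255, p(83)=23338469, p(84)=26543660, p(85)=30167357, p(86)=34262962, p(87)=38887673, p(88)=44108109, p(89)=49995925, p(90)=56634173, p(91)=64112359, p(92)=72533807, p(93)=82010177, p(94)=92669720, p(95)=104651419, p(96)=118114304, p(97)=133230930, p(98)=150198136, p(99)=169229875, p(100)=190569292, p(101)=214481126, p(102)=241265379, p(103)=271248950, p(104)=304801365, p(105)=342325709, p(106)=384276336, p(107)=431149389, p(108)=483502844, p(109)=541946240, p(110)=607163746, p(111)=679903203, p(112)=761002156, p(113)=851376628, p(114)=952050665, p(115)=1064144451, p(116)=1188908248, p(117)=1327710076, p(118)=1482074143, p(119)=1653668665, p(120)=1844349560, p(121)=2056148051, p(122)=2291320912, p(123)=2552338241, p(124)=2841940500, p(125)=3163127352, p(126)=3519222692, p(127)=3913864295, p(128)=4351078600, p(129)=4835271870, p(130)=5371315400, p(131)=5964539504, p(132)=6620830889, p(133)=7346629512, p(134)=8149040695, p(135)=9035836076, p(136)=10015581680, p(137)=11097645016.
Final step: p(138) = p(137) + p(136) - p(133) - p(131) + p(126) + p(123) - p(116) - p(112) + p(103) + p(98) - p(87) - p(81) + p(68) + p(61) - p(46) - p(38) + p(21) + p(12)
= 11097645016 + 10015581680 - 7346629512 - 5964539504 + 3519222692 + 2552338241 - 1188908248 - 761002156 + 271248950 + 150198136 - 38887673 - 18004327 + 3087735 + 1121505 - 105558 - 26015 + 792 + 77
= 12292341831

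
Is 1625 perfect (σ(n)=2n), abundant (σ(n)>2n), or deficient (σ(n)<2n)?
deficient

Proper divisors of 1625: sum = 1 + 5 + 13 + 25 + 65 + 125 + 325 = 559
Since 559 < 1625, 1625 is deficient.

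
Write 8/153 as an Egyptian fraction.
1/20 + 1/438 + 1/223380

Greedy algorithm:
8/153: ceiling(153/8) = 20, use 1/20
7/3060: ceiling(3060/7) = 438, use 1/438
1/223380: ceiling(223380/1) = 223380, use 1/223380
Result: 8/153 = 1/20 + 1/438 + 1/223380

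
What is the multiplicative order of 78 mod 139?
69

139 is prime, so ord(78) divides φ(139) = 138.
Divisors of 138: 1, 2, 3, 6, 23, 46, 69, 138.
Repeated squaring: 78^1 ≡ 78, 78^2 ≡ 107, 78^4 ≡ 51, 78^8 ≡ 99, 78^16 ≡ 71, 78^32 ≡ 37, 78^64 ≡ 118, 78^128 ≡ 24 (mod 139).
Test 78^d mod 139 for each divisor d in increasing order:
78^1 ≡ 78
78^2 ≡ 107
78^3 = 78^2·78^1 ≡ 6
78^6 = 78^4·78^2 ≡ 36
78^23 = 78^16·78^4·78^2·78^1 ≡ 42
78^46 = 78^32·78^8·78^4·78^2 ≡ 96
78^69 = 78^64·78^4·78^1 ≡ 1  ← first divisor giving 1
The order is 69.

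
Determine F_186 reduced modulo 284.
208

Matrix identity: Q^n = [[F_(n+1), F_n], [F_n, F_(n-1)]] with Q = [[1,1],[1,0]].
n = 186 = 10111010₂. Square-and-multiply, entries mod 284:
Q^1 = [[1,1],[1,0]]
Q^2 = (Q^1)² = [[2,1],[1,1]]
Q^5 = (Q^2)²·Q = [[8,5],[5,3]]
Q^11 = (Q^5)²·Q = [[144,89],[89,55]]
Q^23 = (Q^11)²·Q = [[76,257],[257,103]]
Q^46 = (Q^23)² = [[257,279],[279,262]]
Q^93 = (Q^46)²·Q = [[147,186],[186,245]]
Q^186 = (Q^93)² = [[257,208],[208,49]]
F_186 mod 284 = Q^186[0][1] = 208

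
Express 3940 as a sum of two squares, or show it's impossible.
24² + 58² (a=24, b=58)

Factorization: 3940 = 2^2 × 5 × 197
By Fermat: n is sum of two squares iff every prime p ≡ 3 (mod 4) appears to even power.
All primes ≡ 3 (mod 4) appear to even power.
Search a = 0, 1, 2, … for 3940 - a² a perfect square: first hit at a = 24: 3940 - 576 = 3364 = 58².
3940 = 24² + 58² = 576 + 3364 ✓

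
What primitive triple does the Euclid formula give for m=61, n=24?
(3145, 2928, 4297)

Euclid's formula: a = m² - n², b = 2mn, c = m² + n²
m = 61, n = 24
a = 61² - 24² = 3721 - 576 = 3145
b = 2 × 61 × 24 = 2928
c = 61² + 24² = 3721 + 576 = 4297
Verification: 3145² + 2928² = 9891025 + 8573184 = 18464209 = 4297² ✓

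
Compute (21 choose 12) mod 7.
0

Using Lucas' theorem:
Write n=21 and k=12 in base 7:
n in base 7: [3, 0]
k in base 7: [1, 5]
C(21,12) mod 7 = ∏ C(n_i, k_i) mod 7
Digit binomials (mod 7): C(3,1) = 3; C(0,5) = 0 (k_i > n_i)
Product: 3 × 0 = 0 ≡ 0 (mod 7)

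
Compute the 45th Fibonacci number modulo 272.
34

Matrix identity: Q^n = [[F_(n+1), F_n], [F_n, F_(n-1)]] with Q = [[1,1],[1,0]].
n = 45 = 101101₂. Square-and-multiply, entries mod 272:
Q^1 = [[1,1],[1,0]]
Q^2 = (Q^1)² = [[2,1],[1,1]]
Q^5 = (Q^2)²·Q = [[8,5],[5,3]]
Q^11 = (Q^5)²·Q = [[144,89],[89,55]]
Q^22 = (Q^11)² = [[97,31],[31,66]]
Q^45 = (Q^22)²·Q = [[191,34],[34,157]]
F_45 mod 272 = Q^45[0][1] = 34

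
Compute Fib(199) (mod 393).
268

Matrix identity: Q^n = [[F_(n+1), F_n], [F_n, F_(n-1)]] with Q = [[1,1],[1,0]].
n = 199 = 11000111₂. Square-and-multiply, entries mod 393:
Q^1 = [[1,1],[1,0]]
Q^3 = (Q^1)²·Q = [[3,2],[2,1]]
Q^6 = (Q^3)² = [[13,8],[8,5]]
Q^12 = (Q^6)² = [[233,144],[144,89]]
Q^24 = (Q^12)² = [[355,387],[387,361]]
Q^49 = (Q^24)²·Q = [[328,301],[301,27]]
Q^99 = (Q^49)²·Q = [[72,113],[113,352]]
Q^199 = (Q^99)²·Q = [[234,268],[268,359]]
F_199 mod 393 = Q^199[0][1] = 268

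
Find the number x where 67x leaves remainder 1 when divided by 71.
53

gcd(67, 71) = 1, so the inverse exists.
Extended Euclidean algorithm on (71, 67):
71 = 1 × 67 + 4  ⟹  4 = (1)·71 + (-1)·67
67 = 16 × 4 + 3  ⟹  3 = (-16)·71 + (17)·67
4 = 1 × 3 + 1  ⟹  1 = (17)·71 + (-18)·67
So (-18)·67 ≡ 1 (mod 71), i.e. 67^(-1) ≡ -18 ≡ 53 (mod 71).
Check: 67 × 53 = 3551 ≡ 1 (mod 71)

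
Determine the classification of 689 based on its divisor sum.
deficient

Proper divisors of 689: sum = 1 + 13 + 53 = 67
Since 67 < 689, 689 is deficient.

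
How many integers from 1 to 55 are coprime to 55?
40

55 = 5 × 11
φ(n) = n × ∏(1 - 1/p) for each prime p dividing n
φ(55) = 55 × (1 - 1/5) × (1 - 1/11) = 40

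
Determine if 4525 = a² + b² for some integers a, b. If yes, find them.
6² + 67² (a=6, b=67)

Factorization: 4525 = 5^2 × 181
By Fermat: n is sum of two squares iff every prime p ≡ 3 (mod 4) appears to even power.
All primes ≡ 3 (mod 4) appear to even power.
Search a = 0, 1, 2, … for 4525 - a² a perfect square: first hit at a = 6: 4525 - 36 = 4489 = 67².
4525 = 6² + 67² = 36 + 4489 ✓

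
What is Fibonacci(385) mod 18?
1

Matrix identity: Q^n = [[F_(n+1), F_n], [F_n, F_(n-1)]] with Q = [[1,1],[1,0]].
n = 385 = 110000001₂. Square-and-multiply, entries mod 18:
Q^1 = [[1,1],[1,0]]
Q^3 = (Q^1)²·Q = [[3,2],[2,1]]
Q^6 = (Q^3)² = [[13,8],[8,5]]
Q^12 = (Q^6)² = [[17,0],[0,17]]
Q^24 = (Q^12)² = [[1,0],[0,1]]
Q^48 = (Q^24)² = [[1,0],[0,1]]
Q^96 = (Q^48)² = [[1,0],[0,1]]
Q^192 = (Q^96)² = [[1,0],[0,1]]
Q^385 = (Q^192)²·Q = [[1,1],[1,0]]
F_385 mod 18 = Q^385[0][1] = 1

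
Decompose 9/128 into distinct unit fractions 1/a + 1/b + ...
1/15 + 1/275 + 1/105600

Greedy algorithm:
9/128: ceiling(128/9) = 15, use 1/15
7/1920: ceiling(1920/7) = 275, use 1/275
1/105600: ceiling(105600/1) = 105600, use 1/105600
Result: 9/128 = 1/15 + 1/275 + 1/105600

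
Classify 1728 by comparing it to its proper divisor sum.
abundant

Proper divisors of 1728: sum = 1 + 2 + 3 + 4 + 6 + 8 + 9 + 12 + ... + 288 + 432 + 576 + 864 (27 divisors) = 3352
Since 3352 > 1728, 1728 is abundant.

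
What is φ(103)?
102

103 = 103
φ(n) = n × ∏(1 - 1/p) for each prime p dividing n
φ(103) = 103 × (1 - 1/103) = 102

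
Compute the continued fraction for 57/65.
[0; 1, 7, 8]

Euclidean algorithm steps:
57 = 0 × 65 + 57
65 = 1 × 57 + 8
57 = 7 × 8 + 1
8 = 8 × 1 + 0
Continued fraction: [0; 1, 7, 8]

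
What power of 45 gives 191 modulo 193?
178

Baby-step giant-step with step n = ⌈√193⌉ = 14.
Baby steps 45^j mod 193 (j:value) for j=0..13: 0:1, 1:45, 2:95, 3:29, 4:147, 5:53, 6:69, 7:17, 8:186, 9:71, 10:107, 11:183, 12:129, 13:15.
Giant-step multiplier: 45^(-14) ≡ 45^(192-14) = 45^178 ≡ 191 (mod 193).
Giant steps γ_i = 191·191^i mod 193: γ_0=191, γ_1=4, γ_2=185, γ_3=16, γ_4=161, γ_5=64, γ_6=65, γ_7=63, γ_8=67, γ_9=59, γ_10=75, γ_11=43, γ_12=107 (in table at j=10).
x = i·n + j = 12·14 + 10 = 178.
Check: 45^178 ≡ 191 (mod 193).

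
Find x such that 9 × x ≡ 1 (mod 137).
61

gcd(9, 137) = 1, so the inverse exists.
Extended Euclidean algorithm on (137, 9):
137 = 15 × 9 + 2  ⟹  2 = (1)·137 + (-15)·9
9 = 4 × 2 + 1  ⟹  1 = (-4)·137 + (61)·9
So (61)·9 ≡ 1 (mod 137), i.e. 9^(-1) ≡ 61 (mod 137).
Check: 9 × 61 = 549 ≡ 1 (mod 137)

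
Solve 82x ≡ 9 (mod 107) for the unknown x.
x ≡ 51 (mod 107)

gcd(82, 107) = 1, which divides 9, so solutions exist.
Find 82^(-1) mod 107 by the extended Euclidean algorithm:
107 = 1 × 82 + 25  ⟹  25 = (1)·107 + (-1)·82
82 = 3 × 25 + 7  ⟹  7 = (-3)·107 + (4)·82
25 = 3 × 7 + 4  ⟹  4 = (10)·107 + (-13)·82
7 = 1 × 4 + 3  ⟹  3 = (-13)·107 + (17)·82
4 = 1 × 3 + 1  ⟹  1 = (23)·107 + (-30)·82
So (-30)·82 ≡ 1 (mod 107), i.e. 82^(-1) ≡ -30 ≡ 77 (mod 107).
x ≡ 77 × 9 = 693 ≡ 51 (mod 107).
Check: 82 × 51 = 4182 ≡ 9 (mod 107).
Unique solution: x ≡ 51 (mod 107)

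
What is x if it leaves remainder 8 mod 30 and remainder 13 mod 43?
1088

Using Chinese Remainder Theorem:
M = 30 × 43 = 1290
M1 = 43, M2 = 30
y1 = 43^(-1) mod 30 = 7
y2 = 30^(-1) mod 43 = 33
x = (8×43×7 + 13×30×33) mod 1290 = 1088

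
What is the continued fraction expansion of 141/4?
[35; 4]

Euclidean algorithm steps:
141 = 35 × 4 + 1
4 = 4 × 1 + 0
Continued fraction: [35; 4]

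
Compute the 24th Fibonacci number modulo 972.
684

Matrix identity: Q^n = [[F_(n+1), F_n], [F_n, F_(n-1)]] with Q = [[1,1],[1,0]].
n = 24 = 11000₂. Square-and-multiply, entries mod 972:
Q^1 = [[1,1],[1,0]]
Q^3 = (Q^1)²·Q = [[3,2],[2,1]]
Q^6 = (Q^3)² = [[13,8],[8,5]]
Q^12 = (Q^6)² = [[233,144],[144,89]]
Q^24 = (Q^12)² = [[181,684],[684,469]]
F_24 mod 972 = Q^24[0][1] = 684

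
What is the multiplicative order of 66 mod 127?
42

127 is prime, so ord(66) divides φ(127) = 126.
Divisors of 126: 1, 2, 3, 6, 7, 9, 14, 18, 21, 42, 63, 126.
Repeated squaring: 66^1 ≡ 66, 66^2 ≡ 38, 66^4 ≡ 47, 66^8 ≡ 50, 66^16 ≡ 87, 66^32 ≡ 76, 66^64 ≡ 61 (mod 127).
Test 66^d mod 127 for each divisor d in increasing order:
66^1 ≡ 66
66^2 ≡ 38
66^3 = 66^2·66^1 ≡ 95
66^6 = 66^4·66^2 ≡ 8
66^7 = 66^4·66^2·66^1 ≡ 20
66^9 = 66^8·66^1 ≡ 125
66^14 = 66^8·66^4·66^2 ≡ 19
66^18 = 66^16·66^2 ≡ 4
66^21 = 66^16·66^4·66^1 ≡ 126
66^42 = 66^32·66^8·66^2 ≡ 1  ← first divisor giving 1
The order is 42.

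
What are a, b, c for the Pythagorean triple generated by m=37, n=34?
(213, 2516, 2525)

Euclid's formula: a = m² - n², b = 2mn, c = m² + n²
m = 37, n = 34
a = 37² - 34² = 1369 - 1156 = 213
b = 2 × 37 × 34 = 2516
c = 37² + 34² = 1369 + 1156 = 2525
Verification: 213² + 2516² = 45369 + 6330256 = 6375625 = 2525² ✓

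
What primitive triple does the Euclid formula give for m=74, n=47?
(3267, 6956, 7685)

Euclid's formula: a = m² - n², b = 2mn, c = m² + n²
m = 74, n = 47
a = 74² - 47² = 5476 - 2209 = 3267
b = 2 × 74 × 47 = 6956
c = 74² + 47² = 5476 + 2209 = 7685
Verification: 3267² + 6956² = 10673289 + 48385936 = 59059225 = 7685² ✓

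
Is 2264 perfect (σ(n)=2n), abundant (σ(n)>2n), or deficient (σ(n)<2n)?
deficient

Proper divisors of 2264: sum = 1 + 2 + 4 + 8 + 283 + 566 + 1132 = 1996
Since 1996 < 2264, 2264 is deficient.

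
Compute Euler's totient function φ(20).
8

20 = 2^2 × 5
φ(n) = n × ∏(1 - 1/p) for each prime p dividing n
φ(20) = 20 × (1 - 1/2) × (1 - 1/5) = 8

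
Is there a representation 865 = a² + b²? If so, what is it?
9² + 28² (a=9, b=28)

Factorization: 865 = 5 × 173
By Fermat: n is sum of two squares iff every prime p ≡ 3 (mod 4) appears to even power.
All primes ≡ 3 (mod 4) appear to even power.
Search a = 0, 1, 2, … for 865 - a² a perfect square: first hit at a = 9: 865 - 81 = 784 = 28².
865 = 9² + 28² = 81 + 784 ✓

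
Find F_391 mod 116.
1

Matrix identity: Q^n = [[F_(n+1), F_n], [F_n, F_(n-1)]] with Q = [[1,1],[1,0]].
n = 391 = 110000111₂. Square-and-multiply, entries mod 116:
Q^1 = [[1,1],[1,0]]
Q^3 = (Q^1)²·Q = [[3,2],[2,1]]
Q^6 = (Q^3)² = [[13,8],[8,5]]
Q^12 = (Q^6)² = [[1,28],[28,89]]
Q^24 = (Q^12)² = [[89,84],[84,5]]
Q^48 = (Q^24)² = [[13,8],[8,5]]
Q^97 = (Q^48)²·Q = [[29,1],[1,28]]
Q^195 = (Q^97)²·Q = [[87,30],[30,57]]
Q^391 = (Q^195)²·Q = [[29,1],[1,28]]
F_391 mod 116 = Q^391[0][1] = 1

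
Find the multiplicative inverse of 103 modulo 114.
31

gcd(103, 114) = 1, so the inverse exists.
Extended Euclidean algorithm on (114, 103):
114 = 1 × 103 + 11  ⟹  11 = (1)·114 + (-1)·103
103 = 9 × 11 + 4  ⟹  4 = (-9)·114 + (10)·103
11 = 2 × 4 + 3  ⟹  3 = (19)·114 + (-21)·103
4 = 1 × 3 + 1  ⟹  1 = (-28)·114 + (31)·103
So (31)·103 ≡ 1 (mod 114), i.e. 103^(-1) ≡ 31 (mod 114).
Check: 103 × 31 = 3193 ≡ 1 (mod 114)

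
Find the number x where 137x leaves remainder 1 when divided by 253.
229

gcd(137, 253) = 1, so the inverse exists.
Extended Euclidean algorithm on (253, 137):
253 = 1 × 137 + 116  ⟹  116 = (1)·253 + (-1)·137
137 = 1 × 116 + 21  ⟹  21 = (-1)·253 + (2)·137
116 = 5 × 21 + 11  ⟹  11 = (6)·253 + (-11)·137
21 = 1 × 11 + 10  ⟹  10 = (-7)·253 + (13)·137
11 = 1 × 10 + 1  ⟹  1 = (13)·253 + (-24)·137
So (-24)·137 ≡ 1 (mod 253), i.e. 137^(-1) ≡ -24 ≡ 229 (mod 253).
Check: 137 × 229 = 31373 ≡ 1 (mod 253)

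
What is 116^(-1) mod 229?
77

gcd(116, 229) = 1, so the inverse exists.
Extended Euclidean algorithm on (229, 116):
229 = 1 × 116 + 113  ⟹  113 = (1)·229 + (-1)·116
116 = 1 × 113 + 3  ⟹  3 = (-1)·229 + (2)·116
113 = 37 × 3 + 2  ⟹  2 = (38)·229 + (-75)·116
3 = 1 × 2 + 1  ⟹  1 = (-39)·229 + (77)·116
So (77)·116 ≡ 1 (mod 229), i.e. 116^(-1) ≡ 77 (mod 229).
Check: 116 × 77 = 8932 ≡ 1 (mod 229)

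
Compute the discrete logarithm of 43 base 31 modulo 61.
17

Baby-step giant-step with step n = ⌈√61⌉ = 8.
Baby steps 31^j mod 61 (j:value) for j=0..7: 0:1, 1:31, 2:46, 3:23, 4:42, 5:21, 6:41, 7:51.
Giant-step multiplier: 31^(-8) ≡ 31^(60-8) = 31^52 ≡ 12 (mod 61).
Giant steps γ_i = 43·12^i mod 61: γ_0=43, γ_1=28, γ_2=31 (in table at j=1).
x = i·n + j = 2·8 + 1 = 17.
Check: 31^17 ≡ 43 (mod 61).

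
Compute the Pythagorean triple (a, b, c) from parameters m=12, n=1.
(143, 24, 145)

Euclid's formula: a = m² - n², b = 2mn, c = m² + n²
m = 12, n = 1
a = 12² - 1² = 144 - 1 = 143
b = 2 × 12 × 1 = 24
c = 12² + 1² = 144 + 1 = 145
Verification: 143² + 24² = 20449 + 576 = 21025 = 145² ✓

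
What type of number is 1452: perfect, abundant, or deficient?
abundant

Proper divisors of 1452: sum = 1 + 2 + 3 + 4 + 6 + 11 + 12 + 22 + ... + 242 + 363 + 484 + 726 (17 divisors) = 2272
Since 2272 > 1452, 1452 is abundant.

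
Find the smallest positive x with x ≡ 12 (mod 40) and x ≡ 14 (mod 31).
572

Using Chinese Remainder Theorem:
M = 40 × 31 = 1240
M1 = 31, M2 = 40
y1 = 31^(-1) mod 40 = 31
y2 = 40^(-1) mod 31 = 7
x = (12×31×31 + 14×40×7) mod 1240 = 572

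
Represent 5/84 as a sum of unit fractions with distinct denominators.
1/17 + 1/1428

Greedy algorithm:
5/84: ceiling(84/5) = 17, use 1/17
1/1428: ceiling(1428/1) = 1428, use 1/1428
Result: 5/84 = 1/17 + 1/1428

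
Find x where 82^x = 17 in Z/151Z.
148

Baby-step giant-step with step n = ⌈√151⌉ = 13.
Baby steps 82^j mod 151 (j:value) for j=0..12: 0:1, 1:82, 2:80, 3:67, 4:58, 5:75, 6:110, 7:111, 8:42, 9:122, 10:38, 11:96, 12:20.
Giant-step multiplier: 82^(-13) ≡ 82^(150-13) = 82^137 ≡ 115 (mod 151).
Giant steps γ_i = 17·115^i mod 151: γ_0=17, γ_1=143, γ_2=137, γ_3=51, γ_4=127, γ_5=109, γ_6=2, γ_7=79, γ_8=25, γ_9=6, γ_10=86, γ_11=75 (in table at j=5).
x = i·n + j = 11·13 + 5 = 148.
Check: 82^148 ≡ 17 (mod 151).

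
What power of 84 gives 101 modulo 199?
75

Baby-step giant-step with step n = ⌈√199⌉ = 15.
Baby steps 84^j mod 199 (j:value) for j=0..14: 0:1, 1:84, 2:91, 3:82, 4:122, 5:99, 6:157, 7:54, 8:158, 9:138, 10:50, 11:21, 12:172, 13:120, 14:130.
Giant-step multiplier: 84^(-15) ≡ 84^(198-15) = 84^183 ≡ 191 (mod 199).
Giant steps γ_i = 101·191^i mod 199: γ_0=101, γ_1=187, γ_2=96, γ_3=28, γ_4=174, γ_5=1 (in table at j=0).
x = i·n + j = 5·15 + 0 = 75.
Check: 84^75 ≡ 101 (mod 199).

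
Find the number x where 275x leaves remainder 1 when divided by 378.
11

gcd(275, 378) = 1, so the inverse exists.
Extended Euclidean algorithm on (378, 275):
378 = 1 × 275 + 103  ⟹  103 = (1)·378 + (-1)·275
275 = 2 × 103 + 69  ⟹  69 = (-2)·378 + (3)·275
103 = 1 × 69 + 34  ⟹  34 = (3)·378 + (-4)·275
69 = 2 × 34 + 1  ⟹  1 = (-8)·378 + (11)·275
So (11)·275 ≡ 1 (mod 378), i.e. 275^(-1) ≡ 11 (mod 378).
Check: 275 × 11 = 3025 ≡ 1 (mod 378)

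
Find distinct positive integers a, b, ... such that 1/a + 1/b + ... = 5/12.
1/3 + 1/12

Greedy algorithm:
5/12: ceiling(12/5) = 3, use 1/3
1/12: ceiling(12/1) = 12, use 1/12
Result: 5/12 = 1/3 + 1/12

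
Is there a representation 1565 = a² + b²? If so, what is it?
11² + 38² (a=11, b=38)

Factorization: 1565 = 5 × 313
By Fermat: n is sum of two squares iff every prime p ≡ 3 (mod 4) appears to even power.
All primes ≡ 3 (mod 4) appear to even power.
Search a = 0, 1, 2, … for 1565 - a² a perfect square: first hit at a = 11: 1565 - 121 = 1444 = 38².
1565 = 11² + 38² = 121 + 1444 ✓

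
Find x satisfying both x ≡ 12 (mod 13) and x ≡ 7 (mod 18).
25

Using Chinese Remainder Theorem:
M = 13 × 18 = 234
M1 = 18, M2 = 13
y1 = 18^(-1) mod 13 = 8
y2 = 13^(-1) mod 18 = 7
x = (12×18×8 + 7×13×7) mod 234 = 25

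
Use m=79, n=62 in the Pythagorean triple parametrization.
(2397, 9796, 10085)

Euclid's formula: a = m² - n², b = 2mn, c = m² + n²
m = 79, n = 62
a = 79² - 62² = 6241 - 3844 = 2397
b = 2 × 79 × 62 = 9796
c = 79² + 62² = 6241 + 3844 = 10085
Verification: 2397² + 9796² = 5745609 + 95961616 = 101707225 = 10085² ✓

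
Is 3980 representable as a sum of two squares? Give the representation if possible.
Not possible

Factorization: 3980 = 2^2 × 5 × 199
By Fermat: n is sum of two squares iff every prime p ≡ 3 (mod 4) appears to even power.
Prime(s) ≡ 3 (mod 4) with odd exponent: [(199, 1)]
Therefore 3980 cannot be expressed as a² + b².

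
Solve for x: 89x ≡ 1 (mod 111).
5

gcd(89, 111) = 1, so the inverse exists.
Extended Euclidean algorithm on (111, 89):
111 = 1 × 89 + 22  ⟹  22 = (1)·111 + (-1)·89
89 = 4 × 22 + 1  ⟹  1 = (-4)·111 + (5)·89
So (5)·89 ≡ 1 (mod 111), i.e. 89^(-1) ≡ 5 (mod 111).
Check: 89 × 5 = 445 ≡ 1 (mod 111)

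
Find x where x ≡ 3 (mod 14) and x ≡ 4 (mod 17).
157

Using Chinese Remainder Theorem:
M = 14 × 17 = 238
M1 = 17, M2 = 14
y1 = 17^(-1) mod 14 = 5
y2 = 14^(-1) mod 17 = 11
x = (3×17×5 + 4×14×11) mod 238 = 157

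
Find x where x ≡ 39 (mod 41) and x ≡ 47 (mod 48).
1679

Using Chinese Remainder Theorem:
M = 41 × 48 = 1968
M1 = 48, M2 = 41
y1 = 48^(-1) mod 41 = 6
y2 = 41^(-1) mod 48 = 41
x = (39×48×6 + 47×41×41) mod 1968 = 1679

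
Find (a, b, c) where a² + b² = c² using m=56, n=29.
(2295, 3248, 3977)

Euclid's formula: a = m² - n², b = 2mn, c = m² + n²
m = 56, n = 29
a = 56² - 29² = 3136 - 841 = 2295
b = 2 × 56 × 29 = 3248
c = 56² + 29² = 3136 + 841 = 3977
Verification: 2295² + 3248² = 5267025 + 10549504 = 15816529 = 3977² ✓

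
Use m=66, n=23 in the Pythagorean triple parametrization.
(3827, 3036, 4885)

Euclid's formula: a = m² - n², b = 2mn, c = m² + n²
m = 66, n = 23
a = 66² - 23² = 4356 - 529 = 3827
b = 2 × 66 × 23 = 3036
c = 66² + 23² = 4356 + 529 = 4885
Verification: 3827² + 3036² = 14645929 + 9217296 = 23863225 = 4885² ✓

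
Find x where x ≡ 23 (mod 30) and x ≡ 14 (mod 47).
1283

Using Chinese Remainder Theorem:
M = 30 × 47 = 1410
M1 = 47, M2 = 30
y1 = 47^(-1) mod 30 = 23
y2 = 30^(-1) mod 47 = 11
x = (23×47×23 + 14×30×11) mod 1410 = 1283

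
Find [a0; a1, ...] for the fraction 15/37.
[0; 2, 2, 7]

Euclidean algorithm steps:
15 = 0 × 37 + 15
37 = 2 × 15 + 7
15 = 2 × 7 + 1
7 = 7 × 1 + 0
Continued fraction: [0; 2, 2, 7]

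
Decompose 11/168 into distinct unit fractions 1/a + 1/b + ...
1/16 + 1/336

Greedy algorithm:
11/168: ceiling(168/11) = 16, use 1/16
1/336: ceiling(336/1) = 336, use 1/336
Result: 11/168 = 1/16 + 1/336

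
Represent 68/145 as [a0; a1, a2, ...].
[0; 2, 7, 1, 1, 4]

Euclidean algorithm steps:
68 = 0 × 145 + 68
145 = 2 × 68 + 9
68 = 7 × 9 + 5
9 = 1 × 5 + 4
5 = 1 × 4 + 1
4 = 4 × 1 + 0
Continued fraction: [0; 2, 7, 1, 1, 4]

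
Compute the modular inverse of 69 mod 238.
69

gcd(69, 238) = 1, so the inverse exists.
Extended Euclidean algorithm on (238, 69):
238 = 3 × 69 + 31  ⟹  31 = (1)·238 + (-3)·69
69 = 2 × 31 + 7  ⟹  7 = (-2)·238 + (7)·69
31 = 4 × 7 + 3  ⟹  3 = (9)·238 + (-31)·69
7 = 2 × 3 + 1  ⟹  1 = (-20)·238 + (69)·69
So (69)·69 ≡ 1 (mod 238), i.e. 69^(-1) ≡ 69 (mod 238).
Check: 69 × 69 = 4761 ≡ 1 (mod 238)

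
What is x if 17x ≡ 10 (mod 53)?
x ≡ 38 (mod 53)

gcd(17, 53) = 1, which divides 10, so solutions exist.
Find 17^(-1) mod 53 by the extended Euclidean algorithm:
53 = 3 × 17 + 2  ⟹  2 = (1)·53 + (-3)·17
17 = 8 × 2 + 1  ⟹  1 = (-8)·53 + (25)·17
So (25)·17 ≡ 1 (mod 53), i.e. 17^(-1) ≡ 25 (mod 53).
x ≡ 25 × 10 = 250 ≡ 38 (mod 53).
Check: 17 × 38 = 646 ≡ 10 (mod 53).
Unique solution: x ≡ 38 (mod 53)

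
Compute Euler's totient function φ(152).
72

152 = 2^3 × 19
φ(n) = n × ∏(1 - 1/p) for each prime p dividing n
φ(152) = 152 × (1 - 1/2) × (1 - 1/19) = 72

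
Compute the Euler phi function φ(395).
312

395 = 5 × 79
φ(n) = n × ∏(1 - 1/p) for each prime p dividing n
φ(395) = 395 × (1 - 1/5) × (1 - 1/79) = 312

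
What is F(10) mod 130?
55

Matrix identity: Q^n = [[F_(n+1), F_n], [F_n, F_(n-1)]] with Q = [[1,1],[1,0]].
n = 10 = 1010₂. Square-and-multiply, entries mod 130:
Q^1 = [[1,1],[1,0]]
Q^2 = (Q^1)² = [[2,1],[1,1]]
Q^5 = (Q^2)²·Q = [[8,5],[5,3]]
Q^10 = (Q^5)² = [[89,55],[55,34]]
F_10 mod 130 = Q^10[0][1] = 55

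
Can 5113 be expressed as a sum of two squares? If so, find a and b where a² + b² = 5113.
48² + 53² (a=48, b=53)

Factorization: 5113 = 5113
By Fermat: n is sum of two squares iff every prime p ≡ 3 (mod 4) appears to even power.
All primes ≡ 3 (mod 4) appear to even power.
Search a = 0, 1, 2, … for 5113 - a² a perfect square: first hit at a = 48: 5113 - 2304 = 2809 = 53².
5113 = 48² + 53² = 2304 + 2809 ✓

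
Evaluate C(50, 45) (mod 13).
7

Using Lucas' theorem:
Write n=50 and k=45 in base 13:
n in base 13: [3, 11]
k in base 13: [3, 6]
C(50,45) mod 13 = ∏ C(n_i, k_i) mod 13
Digit binomials (mod 13): C(3,3) = 1; C(11,6) = 462 ≡ 7
Product: 1 × 7 = 7 ≡ 7 (mod 13)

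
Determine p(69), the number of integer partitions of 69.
3554345

p(n) counts ways to write n as a sum of positive integers (order ignored).
Euler's pentagonal recurrence: p(k) = p(k-1) + p(k-2) - p(k-5) - p(k-7) + p(k-12) + p(k-15) - ... (offsets j(3j∓1)/2, signs ++--, p(0)=1, p(<0)=0).
DP table for k = 0..68: p(0)=1, p(1)=1, p(2)=2, p(3)=3, p(4)=5, p(5)=7, p(6)=11, p(7)=15, p(8)=22, p(9)=30, p(10)=42, p(11)=56, p(12)=77, p(13)=101, p(14)=135, p(15)=176, p(16)=231, p(17)=297, p(18)=385, p(19)=490, p(20)=627, p(21)=792, p(22)=1002, p(23)=1255, p(24)=1575, p(25)=1958, p(26)=2436, p(27)=3010, p(28)=3718, p(29)=4565, p(30)=5604, p(31)=6842, p(32)=8349, p(33)=10143, p(34)=12310, p(35)=14883, p(36)=17977, p(37)=21637, p(38)=26015, p(39)=31185, p(40)=37338, p(41)=44583, p(42)=53174, p(43)=63261, p(44)=75175, p(45)=89134, p(46)=105558, p(47)=124754, p(48)=147273, p(49)=173525, p(50)=204226, p(51)=239943, p(52)=281589, p(53)=329931, p(54)=386155, p(55)=451276, p(56)=526823, p(57)=614154, p(58)=715220, p(59)=831820, p(60)=966467, p(61)=1121505, p(62)=1300156, p(63)=1505499, p(64)=1741630, p(65)=2012558, p(66)=2323520, p(67)=2679689, p(68)=3087735.
Final step: p(69) = p(68) + p(67) - p(64) - p(62) + p(57) + p(54) - p(47) - p(43) + p(34) + p(29) - p(18) - p(12)
= 3087735 + 2679689 - 1741630 - 1300156 + 614154 + 386155 - 124754 - 63261 + 12310 + 4565 - 385 - 77
= 3554345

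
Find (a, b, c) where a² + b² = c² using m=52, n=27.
(1975, 2808, 3433)

Euclid's formula: a = m² - n², b = 2mn, c = m² + n²
m = 52, n = 27
a = 52² - 27² = 2704 - 729 = 1975
b = 2 × 52 × 27 = 2808
c = 52² + 27² = 2704 + 729 = 3433
Verification: 1975² + 2808² = 3900625 + 7884864 = 11785489 = 3433² ✓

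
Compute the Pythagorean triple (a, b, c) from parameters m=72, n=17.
(4895, 2448, 5473)

Euclid's formula: a = m² - n², b = 2mn, c = m² + n²
m = 72, n = 17
a = 72² - 17² = 5184 - 289 = 4895
b = 2 × 72 × 17 = 2448
c = 72² + 17² = 5184 + 289 = 5473
Verification: 4895² + 2448² = 23961025 + 5992704 = 29953729 = 5473² ✓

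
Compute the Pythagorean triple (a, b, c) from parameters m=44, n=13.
(1767, 1144, 2105)

Euclid's formula: a = m² - n², b = 2mn, c = m² + n²
m = 44, n = 13
a = 44² - 13² = 1936 - 169 = 1767
b = 2 × 44 × 13 = 1144
c = 44² + 13² = 1936 + 169 = 2105
Verification: 1767² + 1144² = 3122289 + 1308736 = 4431025 = 2105² ✓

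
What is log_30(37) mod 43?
35

Baby-step giant-step with step n = ⌈√43⌉ = 7.
Baby steps 30^j mod 43 (j:value) for j=0..6: 0:1, 1:30, 2:40, 3:39, 4:9, 5:12, 6:16.
Giant-step multiplier: 30^(-7) ≡ 30^(42-7) = 30^35 ≡ 37 (mod 43).
Giant steps γ_i = 37·37^i mod 43: γ_0=37, γ_1=36, γ_2=42, γ_3=6, γ_4=7, γ_5=1 (in table at j=0).
x = i·n + j = 5·7 + 0 = 35.
Check: 30^35 ≡ 37 (mod 43).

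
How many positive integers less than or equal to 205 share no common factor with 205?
160

205 = 5 × 41
φ(n) = n × ∏(1 - 1/p) for each prime p dividing n
φ(205) = 205 × (1 - 1/5) × (1 - 1/41) = 160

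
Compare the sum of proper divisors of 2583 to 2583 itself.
deficient

Proper divisors of 2583: sum = 1 + 3 + 7 + 9 + 21 + 41 + 63 + 123 + 287 + 369 + 861 = 1785
Since 1785 < 2583, 2583 is deficient.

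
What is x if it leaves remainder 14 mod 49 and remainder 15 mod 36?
1239

Using Chinese Remainder Theorem:
M = 49 × 36 = 1764
M1 = 36, M2 = 49
y1 = 36^(-1) mod 49 = 15
y2 = 49^(-1) mod 36 = 25
x = (14×36×15 + 15×49×25) mod 1764 = 1239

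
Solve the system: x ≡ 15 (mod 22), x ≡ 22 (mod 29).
631

Using Chinese Remainder Theorem:
M = 22 × 29 = 638
M1 = 29, M2 = 22
y1 = 29^(-1) mod 22 = 19
y2 = 22^(-1) mod 29 = 4
x = (15×29×19 + 22×22×4) mod 638 = 631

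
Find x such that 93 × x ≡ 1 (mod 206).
175

gcd(93, 206) = 1, so the inverse exists.
Extended Euclidean algorithm on (206, 93):
206 = 2 × 93 + 20  ⟹  20 = (1)·206 + (-2)·93
93 = 4 × 20 + 13  ⟹  13 = (-4)·206 + (9)·93
20 = 1 × 13 + 7  ⟹  7 = (5)·206 + (-11)·93
13 = 1 × 7 + 6  ⟹  6 = (-9)·206 + (20)·93
7 = 1 × 6 + 1  ⟹  1 = (14)·206 + (-31)·93
So (-31)·93 ≡ 1 (mod 206), i.e. 93^(-1) ≡ -31 ≡ 175 (mod 206).
Check: 93 × 175 = 16275 ≡ 1 (mod 206)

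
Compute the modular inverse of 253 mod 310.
87

gcd(253, 310) = 1, so the inverse exists.
Extended Euclidean algorithm on (310, 253):
310 = 1 × 253 + 57  ⟹  57 = (1)·310 + (-1)·253
253 = 4 × 57 + 25  ⟹  25 = (-4)·310 + (5)·253
57 = 2 × 25 + 7  ⟹  7 = (9)·310 + (-11)·253
25 = 3 × 7 + 4  ⟹  4 = (-31)·310 + (38)·253
7 = 1 × 4 + 3  ⟹  3 = (40)·310 + (-49)·253
4 = 1 × 3 + 1  ⟹  1 = (-71)·310 + (87)·253
So (87)·253 ≡ 1 (mod 310), i.e. 253^(-1) ≡ 87 (mod 310).
Check: 253 × 87 = 22011 ≡ 1 (mod 310)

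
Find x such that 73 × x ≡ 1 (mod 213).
178

gcd(73, 213) = 1, so the inverse exists.
Extended Euclidean algorithm on (213, 73):
213 = 2 × 73 + 67  ⟹  67 = (1)·213 + (-2)·73
73 = 1 × 67 + 6  ⟹  6 = (-1)·213 + (3)·73
67 = 11 × 6 + 1  ⟹  1 = (12)·213 + (-35)·73
So (-35)·73 ≡ 1 (mod 213), i.e. 73^(-1) ≡ -35 ≡ 178 (mod 213).
Check: 73 × 178 = 12994 ≡ 1 (mod 213)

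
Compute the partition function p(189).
1527273599625

p(n) counts ways to write n as a sum of positive integers (order ignored).
Euler's pentagonal recurrence: p(k) = p(k-1) + p(k-2) - p(k-5) - p(k-7) + p(k-12) + p(k-15) - ... (offsets j(3j∓1)/2, signs ++--, p(0)=1, p(<0)=0).
DP table for k = 0..188: p(0)=1, p(1)=1, p(2)=2, p(3)=3, p(4)=5, p(5)=7, p(6)=11, p(7)=15, p(8)=22, p(9)=30, p(10)=42, p(11)=56, p(12)=77, p(13)=101, p(14)=135, p(15)=176, p(16)=231, p(17)=297, p(18)=385, p(19)=490, p(20)=627, p(21)=792, p(22)=1002, p(23)=1255, p(24)=1575, p(25)=1958, p(26)=2436, p(27)=3010, p(28)=3718, p(29)=4565, p(30)=5604, p(31)=6842, p(32)=8349, p(33)=10143, p(34)=12310, p(35)=14883, p(36)=17977, p(37)=21637, p(38)=26015, p(39)=31185, p(40)=37338, p(41)=44583, p(42)=53174, p(43)=63261, p(44)=75175, p(45)=89134, p(46)=105558, p(47)=124754, p(48)=147273, p(49)=173525, p(50)=204226, p(51)=239943, p(52)=281589, p(53)=329931, p(54)=386155, p(55)=451276, p(56)=526823, p(57)=614154, p(58)=715220, p(59)=831820, p(60)=966467, p(61)=1121505, p(62)=1300156, p(63)=1505499, p(64)=1741630, p(65)=2012558, p(66)=2323520, p(67)=2679689, p(68)=3087735, p(69)=3554345, p(70)=4087968, p(71)=4697205, p(72)=5392783, p(73)=6185689, p(74)=7089500, p(75)=8118264, p(76)=9289091, p(77)=10619863, p(78)=12132164, p(79)=13848650, p(80)=15796476, p(81)=18004327, p(82)=20506255, p(83)=23338469, p(84)=26543660, p(85)=30167357, p(86)=34262962, p(87)=38887673, p(88)=44108109, p(89)=49995925, p(90)=56634173, p(91)=64112359, p(92)=72533807, p(93)=82010177, p(94)=92669720, p(95)=104651419, p(96)=118114304, p(97)=133230930, p(98)=150198136, p(99)=169229875, p(100)=190569292, p(101)=214481126, p(102)=241265379, p(103)=271248950, p(104)=304801365, p(105)=342325709, p(106)=384276336, p(107)=431149389, p(108)=483502844, p(109)=541946240, p(110)=607163746, p(111)=679903203, p(112)=761002156, p(113)=851376628, p(114)=952050665, p(115)=1064144451, p(116)=1188908248, p(117)=1327710076, p(118)=1482074143, p(119)=1653668665, p(120)=1844349560, p(121)=2056148051, p(122)=2291320912, p(123)=2552338241, p(124)=2841940500, p(125)=3163127352, p(126)=3519222692, p(127)=3913864295, p(128)=4351078600, p(129)=4835271870, p(130)=5371315400, p(131)=5964539504, p(132)=6620830889, p(133)=7346629512, p(134)=8149040695, p(135)=9035836076, p(136)=10015581680, p(137)=11097645016, p(138)=12292341831, p(139)=13610949895, p(140)=15065878135, p(141)=16670689208, p(142)=18440293320, p(143)=20390982757, p(144)=22540654445, p(145)=24908858009, p(146)=27517052599, p(147)=30388671978, p(148)=33549419497, p(149)=37027355200, p(150)=40853235313, p(151)=45060624582, p(152)=49686288421, p(153)=54770336324, p(154)=60356673280, p(155)=66493182097, p(156)=73232243759, p(157)=80630964769, p(158)=88751778802, p(159)=97662728555, p(160)=107438159466, p(161)=118159068427, p(162)=129913904637, p(163)=142798995930, p(164)=156919475295, p(165)=172389800255, p(166)=189334822579, p(167)=207890420102, p(168)=228204732751, p(169)=250438925115, p(170)=274768617130, p(171)=301384802048, p(172)=330495499613, p(173)=362326859895, p(174)=397125074750, p(175)=435157697830, p(176)=476715857290, p(177)=522115831195, p(178)=571701605655, p(179)=625846753120, p(180)=684957390936, p(181)=749474411781, p(182)=819876908323, p(183)=896684817527, p(184)=980462880430, p(185)=1071823774337, p(186)=1171432692373, p(187)=1280011042268, p(188)=1398341745571.
Final step: p(189) = p(188) + p(187) - p(184) - p(182) + p(177) + p(174) - p(167) - p(163) + p(154) + p(149) - p(138) - p(132) + p(119) + p(112) - p(97) - p(89) + p(72) + p(63) - p(44) - p(34) + p(13) + p(2)
= 1398341745571 + 1280011042268 - 980462880430 - 819876908323 + 522115831195 + 397125074750 - 207890420102 - 142798995930 + 60356673280 + 37027355200 - 12292341831 - 6620830889 + 1653668665 + 761002156 - 133230930 - 49995925 + 5392783 + 1505499 - 75175 - 12310 + 101 + 2
= 1527273599625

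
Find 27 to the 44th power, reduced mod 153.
81

Repeated squaring. Binary of 44 = 101100.
27^1 ≡ 27 (mod 153); 27^2 ≡ 117 (mod 153); 27^4 ≡ 72 (mod 153); 27^8 ≡ 135 (mod 153); 27^16 ≡ 18 (mod 153); 27^32 ≡ 18 (mod 153)
27^44 = 27^4 × 27^8 × 27^32 ≡ 81 (mod 153)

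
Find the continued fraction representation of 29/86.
[0; 2, 1, 28]

Euclidean algorithm steps:
29 = 0 × 86 + 29
86 = 2 × 29 + 28
29 = 1 × 28 + 1
28 = 28 × 1 + 0
Continued fraction: [0; 2, 1, 28]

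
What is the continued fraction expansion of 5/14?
[0; 2, 1, 4]

Euclidean algorithm steps:
5 = 0 × 14 + 5
14 = 2 × 5 + 4
5 = 1 × 4 + 1
4 = 4 × 1 + 0
Continued fraction: [0; 2, 1, 4]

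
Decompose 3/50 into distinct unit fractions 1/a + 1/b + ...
1/17 + 1/850

Greedy algorithm:
3/50: ceiling(50/3) = 17, use 1/17
1/850: ceiling(850/1) = 850, use 1/850
Result: 3/50 = 1/17 + 1/850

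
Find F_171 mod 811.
620

Matrix identity: Q^n = [[F_(n+1), F_n], [F_n, F_(n-1)]] with Q = [[1,1],[1,0]].
n = 171 = 10101011₂. Square-and-multiply, entries mod 811:
Q^1 = [[1,1],[1,0]]
Q^2 = (Q^1)² = [[2,1],[1,1]]
Q^5 = (Q^2)²·Q = [[8,5],[5,3]]
Q^10 = (Q^5)² = [[89,55],[55,34]]
Q^21 = (Q^10)²·Q = [[680,403],[403,277]]
Q^42 = (Q^21)² = [[339,446],[446,704]]
Q^85 = (Q^42)²·Q = [[455,791],[791,475]]
Q^171 = (Q^85)²·Q = [[673,620],[620,53]]
F_171 mod 811 = Q^171[0][1] = 620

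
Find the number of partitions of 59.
831820

p(n) counts ways to write n as a sum of positive integers (order ignored).
Euler's pentagonal recurrence: p(k) = p(k-1) + p(k-2) - p(k-5) - p(k-7) + p(k-12) + p(k-15) - ... (offsets j(3j∓1)/2, signs ++--, p(0)=1, p(<0)=0).
DP table for k = 0..58: p(0)=1, p(1)=1, p(2)=2, p(3)=3, p(4)=5, p(5)=7, p(6)=11, p(7)=15, p(8)=22, p(9)=30, p(10)=42, p(11)=56, p(12)=77, p(13)=101, p(14)=135, p(15)=176, p(16)=231, p(17)=297, p(18)=385, p(19)=490, p(20)=627, p(21)=792, p(22)=1002, p(23)=1255, p(24)=1575, p(25)=1958, p(26)=2436, p(27)=3010, p(28)=3718, p(29)=4565, p(30)=5604, p(31)=6842, p(32)=8349, p(33)=10143, p(34)=12310, p(35)=14883, p(36)=17977, p(37)=21637, p(38)=26015, p(39)=31185, p(40)=37338, p(41)=44583, p(42)=53174, p(43)=63261, p(44)=75175, p(45)=89134, p(46)=105558, p(47)=124754, p(48)=147273, p(49)=173525, p(50)=204226, p(51)=239943, p(52)=281589, p(53)=329931, p(54)=386155, p(55)=451276, p(56)=526823, p(57)=614154, p(58)=715220.
Final step: p(59) = p(58) + p(57) - p(54) - p(52) + p(47) + p(44) - p(37) - p(33) + p(24) + p(19) - p(8) - p(2)
= 715220 + 614154 - 386155 - 281589 + 124754 + 75175 - 21637 - 10143 + 1575 + 490 - 22 - 2
= 831820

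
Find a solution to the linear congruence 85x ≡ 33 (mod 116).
x ≡ 85 (mod 116)

gcd(85, 116) = 1, which divides 33, so solutions exist.
Find 85^(-1) mod 116 by the extended Euclidean algorithm:
116 = 1 × 85 + 31  ⟹  31 = (1)·116 + (-1)·85
85 = 2 × 31 + 23  ⟹  23 = (-2)·116 + (3)·85
31 = 1 × 23 + 8  ⟹  8 = (3)·116 + (-4)·85
23 = 2 × 8 + 7  ⟹  7 = (-8)·116 + (11)·85
8 = 1 × 7 + 1  ⟹  1 = (11)·116 + (-15)·85
So (-15)·85 ≡ 1 (mod 116), i.e. 85^(-1) ≡ -15 ≡ 101 (mod 116).
x ≡ 101 × 33 = 3333 ≡ 85 (mod 116).
Check: 85 × 85 = 7225 ≡ 33 (mod 116).
Unique solution: x ≡ 85 (mod 116)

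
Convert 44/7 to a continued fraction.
[6; 3, 2]

Euclidean algorithm steps:
44 = 6 × 7 + 2
7 = 3 × 2 + 1
2 = 2 × 1 + 0
Continued fraction: [6; 3, 2]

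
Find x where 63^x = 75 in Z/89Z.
7

Baby-step giant-step with step n = ⌈√89⌉ = 10.
Baby steps 63^j mod 89 (j:value) for j=0..9: 0:1, 1:63, 2:53, 3:46, 4:50, 5:35, 6:69, 7:75, 8:8, 9:59.
h = 75 is already in the table at j=7, so x = 7.
Check: 63^7 ≡ 75 (mod 89).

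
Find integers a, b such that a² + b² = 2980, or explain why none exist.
8² + 54² (a=8, b=54)

Factorization: 2980 = 2^2 × 5 × 149
By Fermat: n is sum of two squares iff every prime p ≡ 3 (mod 4) appears to even power.
All primes ≡ 3 (mod 4) appear to even power.
Search a = 0, 1, 2, … for 2980 - a² a perfect square: first hit at a = 8: 2980 - 64 = 2916 = 54².
2980 = 8² + 54² = 64 + 2916 ✓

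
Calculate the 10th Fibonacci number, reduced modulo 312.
55

Matrix identity: Q^n = [[F_(n+1), F_n], [F_n, F_(n-1)]] with Q = [[1,1],[1,0]].
n = 10 = 1010₂. Square-and-multiply, entries mod 312:
Q^1 = [[1,1],[1,0]]
Q^2 = (Q^1)² = [[2,1],[1,1]]
Q^5 = (Q^2)²·Q = [[8,5],[5,3]]
Q^10 = (Q^5)² = [[89,55],[55,34]]
F_10 mod 312 = Q^10[0][1] = 55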